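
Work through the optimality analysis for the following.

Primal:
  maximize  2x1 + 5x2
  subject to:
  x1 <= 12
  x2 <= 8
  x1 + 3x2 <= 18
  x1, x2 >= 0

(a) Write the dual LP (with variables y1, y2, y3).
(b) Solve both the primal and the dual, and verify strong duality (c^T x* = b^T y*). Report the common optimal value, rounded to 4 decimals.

The standard primal-dual pair for 'max c^T x s.t. A x <= b, x >= 0' is:
  Dual:  min b^T y  s.t.  A^T y >= c,  y >= 0.

So the dual LP is:
  minimize  12y1 + 8y2 + 18y3
  subject to:
    y1 + y3 >= 2
    y2 + 3y3 >= 5
    y1, y2, y3 >= 0

Solving the primal: x* = (12, 2).
  primal value c^T x* = 34.
Solving the dual: y* = (0.3333, 0, 1.6667).
  dual value b^T y* = 34.
Strong duality: c^T x* = b^T y*. Confirmed.

34


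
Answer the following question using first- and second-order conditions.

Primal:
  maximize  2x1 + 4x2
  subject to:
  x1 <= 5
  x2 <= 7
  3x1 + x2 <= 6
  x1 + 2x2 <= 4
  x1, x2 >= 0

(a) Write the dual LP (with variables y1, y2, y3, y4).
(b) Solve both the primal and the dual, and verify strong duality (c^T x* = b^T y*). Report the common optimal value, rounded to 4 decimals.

The standard primal-dual pair for 'max c^T x s.t. A x <= b, x >= 0' is:
  Dual:  min b^T y  s.t.  A^T y >= c,  y >= 0.

So the dual LP is:
  minimize  5y1 + 7y2 + 6y3 + 4y4
  subject to:
    y1 + 3y3 + y4 >= 2
    y2 + y3 + 2y4 >= 4
    y1, y2, y3, y4 >= 0

Solving the primal: x* = (1.6, 1.2).
  primal value c^T x* = 8.
Solving the dual: y* = (0, 0, 0, 2).
  dual value b^T y* = 8.
Strong duality: c^T x* = b^T y*. Confirmed.

8


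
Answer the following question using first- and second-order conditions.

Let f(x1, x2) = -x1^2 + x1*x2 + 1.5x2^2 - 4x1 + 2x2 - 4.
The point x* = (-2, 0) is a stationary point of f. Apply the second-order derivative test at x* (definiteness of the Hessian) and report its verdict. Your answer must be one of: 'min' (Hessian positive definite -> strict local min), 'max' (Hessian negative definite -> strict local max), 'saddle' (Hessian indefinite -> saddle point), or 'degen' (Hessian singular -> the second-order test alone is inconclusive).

Compute the Hessian H = grad^2 f:
  H = [[-2, 1], [1, 3]]
Verify stationarity: grad f(x*) = H x* + g = (0, 0).
Eigenvalues of H: -2.1926, 3.1926.
Eigenvalues have mixed signs, so H is indefinite -> x* is a saddle point.

saddle


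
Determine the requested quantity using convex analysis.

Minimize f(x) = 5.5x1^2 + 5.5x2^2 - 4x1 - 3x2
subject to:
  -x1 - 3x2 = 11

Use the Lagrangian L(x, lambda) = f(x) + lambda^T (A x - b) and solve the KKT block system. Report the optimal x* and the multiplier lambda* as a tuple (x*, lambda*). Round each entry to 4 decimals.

Form the Lagrangian:
  L(x, lambda) = (1/2) x^T Q x + c^T x + lambda^T (A x - b)
Stationarity (grad_x L = 0): Q x + c + A^T lambda = 0.
Primal feasibility: A x = b.

This gives the KKT block system:
  [ Q   A^T ] [ x     ]   [-c ]
  [ A    0  ] [ lambda ] = [ b ]

Solving the linear system:
  x*      = (-0.8545, -3.3818)
  lambda* = (-13.4)
  f(x*)   = 80.4818

x* = (-0.8545, -3.3818), lambda* = (-13.4)


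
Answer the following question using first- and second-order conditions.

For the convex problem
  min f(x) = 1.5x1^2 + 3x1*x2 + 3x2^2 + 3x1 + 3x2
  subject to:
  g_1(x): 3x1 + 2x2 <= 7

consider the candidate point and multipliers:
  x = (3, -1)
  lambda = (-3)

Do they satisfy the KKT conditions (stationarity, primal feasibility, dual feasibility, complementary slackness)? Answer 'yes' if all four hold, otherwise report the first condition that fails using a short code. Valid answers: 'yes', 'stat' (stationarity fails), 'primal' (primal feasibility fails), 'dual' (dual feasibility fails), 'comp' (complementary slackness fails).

Gradient of f: grad f(x) = Q x + c = (9, 6)
Constraint values g_i(x) = a_i^T x - b_i:
  g_1((3, -1)) = 0
Stationarity residual: grad f(x) + sum_i lambda_i a_i = (0, 0)
  -> stationarity OK
Primal feasibility (all g_i <= 0): OK
Dual feasibility (all lambda_i >= 0): FAILS
Complementary slackness (lambda_i * g_i(x) = 0 for all i): OK

Verdict: the first failing condition is dual_feasibility -> dual.

dual


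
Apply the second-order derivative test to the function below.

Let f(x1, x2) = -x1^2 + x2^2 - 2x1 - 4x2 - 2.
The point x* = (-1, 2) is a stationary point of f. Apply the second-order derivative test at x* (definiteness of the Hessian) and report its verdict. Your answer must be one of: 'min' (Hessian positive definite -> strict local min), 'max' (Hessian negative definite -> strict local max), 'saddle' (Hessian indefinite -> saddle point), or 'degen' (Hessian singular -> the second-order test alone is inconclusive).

Compute the Hessian H = grad^2 f:
  H = [[-2, 0], [0, 2]]
Verify stationarity: grad f(x*) = H x* + g = (0, 0).
Eigenvalues of H: -2, 2.
Eigenvalues have mixed signs, so H is indefinite -> x* is a saddle point.

saddle


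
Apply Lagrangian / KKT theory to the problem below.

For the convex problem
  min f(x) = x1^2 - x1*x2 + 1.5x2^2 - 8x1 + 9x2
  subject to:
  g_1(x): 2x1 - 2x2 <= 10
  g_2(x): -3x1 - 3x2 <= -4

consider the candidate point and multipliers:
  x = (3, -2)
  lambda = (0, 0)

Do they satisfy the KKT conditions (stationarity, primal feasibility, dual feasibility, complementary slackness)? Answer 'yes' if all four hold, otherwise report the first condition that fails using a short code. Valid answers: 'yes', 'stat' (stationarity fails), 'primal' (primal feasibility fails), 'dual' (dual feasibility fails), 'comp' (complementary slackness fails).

Gradient of f: grad f(x) = Q x + c = (0, 0)
Constraint values g_i(x) = a_i^T x - b_i:
  g_1((3, -2)) = 0
  g_2((3, -2)) = 1
Stationarity residual: grad f(x) + sum_i lambda_i a_i = (0, 0)
  -> stationarity OK
Primal feasibility (all g_i <= 0): FAILS
Dual feasibility (all lambda_i >= 0): OK
Complementary slackness (lambda_i * g_i(x) = 0 for all i): OK

Verdict: the first failing condition is primal_feasibility -> primal.

primal


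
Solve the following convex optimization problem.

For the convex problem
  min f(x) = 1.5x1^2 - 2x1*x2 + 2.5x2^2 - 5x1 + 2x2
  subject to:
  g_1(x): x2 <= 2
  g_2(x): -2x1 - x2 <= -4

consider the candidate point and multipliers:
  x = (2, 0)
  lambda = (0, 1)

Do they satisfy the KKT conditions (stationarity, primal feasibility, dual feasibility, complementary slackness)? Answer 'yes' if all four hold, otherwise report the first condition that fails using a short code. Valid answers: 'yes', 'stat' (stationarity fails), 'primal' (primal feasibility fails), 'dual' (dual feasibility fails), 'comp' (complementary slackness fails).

Gradient of f: grad f(x) = Q x + c = (1, -2)
Constraint values g_i(x) = a_i^T x - b_i:
  g_1((2, 0)) = -2
  g_2((2, 0)) = 0
Stationarity residual: grad f(x) + sum_i lambda_i a_i = (-1, -3)
  -> stationarity FAILS
Primal feasibility (all g_i <= 0): OK
Dual feasibility (all lambda_i >= 0): OK
Complementary slackness (lambda_i * g_i(x) = 0 for all i): OK

Verdict: the first failing condition is stationarity -> stat.

stat


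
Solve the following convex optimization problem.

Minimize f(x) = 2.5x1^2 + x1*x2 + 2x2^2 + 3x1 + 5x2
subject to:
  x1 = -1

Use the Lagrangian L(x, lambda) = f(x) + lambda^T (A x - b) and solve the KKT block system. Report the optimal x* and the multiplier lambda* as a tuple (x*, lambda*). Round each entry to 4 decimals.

Form the Lagrangian:
  L(x, lambda) = (1/2) x^T Q x + c^T x + lambda^T (A x - b)
Stationarity (grad_x L = 0): Q x + c + A^T lambda = 0.
Primal feasibility: A x = b.

This gives the KKT block system:
  [ Q   A^T ] [ x     ]   [-c ]
  [ A    0  ] [ lambda ] = [ b ]

Solving the linear system:
  x*      = (-1, -1)
  lambda* = (3)
  f(x*)   = -2.5

x* = (-1, -1), lambda* = (3)


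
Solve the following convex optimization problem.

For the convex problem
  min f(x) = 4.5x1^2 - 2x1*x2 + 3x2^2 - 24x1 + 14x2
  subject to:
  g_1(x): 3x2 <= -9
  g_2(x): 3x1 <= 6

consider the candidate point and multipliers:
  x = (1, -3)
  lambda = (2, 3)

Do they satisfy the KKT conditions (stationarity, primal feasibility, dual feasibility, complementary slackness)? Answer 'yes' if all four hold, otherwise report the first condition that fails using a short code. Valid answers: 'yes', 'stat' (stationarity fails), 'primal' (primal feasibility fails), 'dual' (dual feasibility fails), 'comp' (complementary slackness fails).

Gradient of f: grad f(x) = Q x + c = (-9, -6)
Constraint values g_i(x) = a_i^T x - b_i:
  g_1((1, -3)) = 0
  g_2((1, -3)) = -3
Stationarity residual: grad f(x) + sum_i lambda_i a_i = (0, 0)
  -> stationarity OK
Primal feasibility (all g_i <= 0): OK
Dual feasibility (all lambda_i >= 0): OK
Complementary slackness (lambda_i * g_i(x) = 0 for all i): FAILS

Verdict: the first failing condition is complementary_slackness -> comp.

comp


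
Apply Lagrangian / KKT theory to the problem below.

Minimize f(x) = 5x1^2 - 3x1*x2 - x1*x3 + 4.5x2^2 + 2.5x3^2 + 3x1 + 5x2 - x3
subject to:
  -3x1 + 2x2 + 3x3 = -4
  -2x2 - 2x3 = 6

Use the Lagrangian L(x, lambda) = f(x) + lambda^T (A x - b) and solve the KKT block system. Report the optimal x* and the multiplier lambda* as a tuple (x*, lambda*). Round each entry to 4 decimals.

Form the Lagrangian:
  L(x, lambda) = (1/2) x^T Q x + c^T x + lambda^T (A x - b)
Stationarity (grad_x L = 0): Q x + c + A^T lambda = 0.
Primal feasibility: A x = b.

This gives the KKT block system:
  [ Q   A^T ] [ x     ]   [-c ]
  [ A    0  ] [ lambda ] = [ b ]

Solving the linear system:
  x*      = (-1.1014, -1.6959, -1.3041)
  lambda* = (-0.5405, -4.0203)
  f(x*)   = 5.7399

x* = (-1.1014, -1.6959, -1.3041), lambda* = (-0.5405, -4.0203)


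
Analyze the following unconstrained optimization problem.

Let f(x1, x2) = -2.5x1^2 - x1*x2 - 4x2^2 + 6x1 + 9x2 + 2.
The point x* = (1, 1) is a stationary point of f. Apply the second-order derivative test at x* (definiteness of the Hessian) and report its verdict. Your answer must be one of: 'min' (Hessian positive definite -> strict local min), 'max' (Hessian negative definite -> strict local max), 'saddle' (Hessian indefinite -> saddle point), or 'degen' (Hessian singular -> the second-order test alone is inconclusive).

Compute the Hessian H = grad^2 f:
  H = [[-5, -1], [-1, -8]]
Verify stationarity: grad f(x*) = H x* + g = (0, 0).
Eigenvalues of H: -8.3028, -4.6972.
Both eigenvalues < 0, so H is negative definite -> x* is a strict local max.

max


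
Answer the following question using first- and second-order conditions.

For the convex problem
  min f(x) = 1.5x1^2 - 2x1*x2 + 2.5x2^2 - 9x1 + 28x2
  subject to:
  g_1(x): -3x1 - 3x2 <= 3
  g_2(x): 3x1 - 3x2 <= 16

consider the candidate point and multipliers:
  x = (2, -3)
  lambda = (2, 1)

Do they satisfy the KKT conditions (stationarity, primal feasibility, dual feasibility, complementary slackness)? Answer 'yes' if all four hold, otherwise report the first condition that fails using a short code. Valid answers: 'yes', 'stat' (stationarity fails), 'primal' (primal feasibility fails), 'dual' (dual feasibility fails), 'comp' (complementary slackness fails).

Gradient of f: grad f(x) = Q x + c = (3, 9)
Constraint values g_i(x) = a_i^T x - b_i:
  g_1((2, -3)) = 0
  g_2((2, -3)) = -1
Stationarity residual: grad f(x) + sum_i lambda_i a_i = (0, 0)
  -> stationarity OK
Primal feasibility (all g_i <= 0): OK
Dual feasibility (all lambda_i >= 0): OK
Complementary slackness (lambda_i * g_i(x) = 0 for all i): FAILS

Verdict: the first failing condition is complementary_slackness -> comp.

comp


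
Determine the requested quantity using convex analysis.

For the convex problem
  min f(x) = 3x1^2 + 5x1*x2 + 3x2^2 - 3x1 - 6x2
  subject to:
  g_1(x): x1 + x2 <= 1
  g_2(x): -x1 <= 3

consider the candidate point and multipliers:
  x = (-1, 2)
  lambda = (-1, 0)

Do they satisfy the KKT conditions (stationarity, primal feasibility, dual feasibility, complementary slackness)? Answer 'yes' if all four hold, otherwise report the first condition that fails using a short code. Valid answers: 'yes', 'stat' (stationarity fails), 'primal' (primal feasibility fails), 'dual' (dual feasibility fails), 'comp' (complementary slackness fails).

Gradient of f: grad f(x) = Q x + c = (1, 1)
Constraint values g_i(x) = a_i^T x - b_i:
  g_1((-1, 2)) = 0
  g_2((-1, 2)) = -2
Stationarity residual: grad f(x) + sum_i lambda_i a_i = (0, 0)
  -> stationarity OK
Primal feasibility (all g_i <= 0): OK
Dual feasibility (all lambda_i >= 0): FAILS
Complementary slackness (lambda_i * g_i(x) = 0 for all i): OK

Verdict: the first failing condition is dual_feasibility -> dual.

dual


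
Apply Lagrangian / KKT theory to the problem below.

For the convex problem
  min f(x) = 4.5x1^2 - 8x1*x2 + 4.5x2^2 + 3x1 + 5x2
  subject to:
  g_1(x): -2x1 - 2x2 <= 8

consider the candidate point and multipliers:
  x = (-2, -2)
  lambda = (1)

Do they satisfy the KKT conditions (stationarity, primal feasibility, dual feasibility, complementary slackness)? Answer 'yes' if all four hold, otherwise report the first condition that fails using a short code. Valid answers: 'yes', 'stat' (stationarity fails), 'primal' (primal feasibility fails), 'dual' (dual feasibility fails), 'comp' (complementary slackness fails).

Gradient of f: grad f(x) = Q x + c = (1, 3)
Constraint values g_i(x) = a_i^T x - b_i:
  g_1((-2, -2)) = 0
Stationarity residual: grad f(x) + sum_i lambda_i a_i = (-1, 1)
  -> stationarity FAILS
Primal feasibility (all g_i <= 0): OK
Dual feasibility (all lambda_i >= 0): OK
Complementary slackness (lambda_i * g_i(x) = 0 for all i): OK

Verdict: the first failing condition is stationarity -> stat.

stat


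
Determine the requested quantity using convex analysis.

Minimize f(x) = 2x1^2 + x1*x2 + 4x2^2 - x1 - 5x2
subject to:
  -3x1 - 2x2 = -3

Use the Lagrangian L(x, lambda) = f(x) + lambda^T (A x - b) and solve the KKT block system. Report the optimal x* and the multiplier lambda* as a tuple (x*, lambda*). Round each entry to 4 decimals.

Form the Lagrangian:
  L(x, lambda) = (1/2) x^T Q x + c^T x + lambda^T (A x - b)
Stationarity (grad_x L = 0): Q x + c + A^T lambda = 0.
Primal feasibility: A x = b.

This gives the KKT block system:
  [ Q   A^T ] [ x     ]   [-c ]
  [ A    0  ] [ lambda ] = [ b ]

Solving the linear system:
  x*      = (0.5263, 0.7105)
  lambda* = (0.6053)
  f(x*)   = -1.1316

x* = (0.5263, 0.7105), lambda* = (0.6053)


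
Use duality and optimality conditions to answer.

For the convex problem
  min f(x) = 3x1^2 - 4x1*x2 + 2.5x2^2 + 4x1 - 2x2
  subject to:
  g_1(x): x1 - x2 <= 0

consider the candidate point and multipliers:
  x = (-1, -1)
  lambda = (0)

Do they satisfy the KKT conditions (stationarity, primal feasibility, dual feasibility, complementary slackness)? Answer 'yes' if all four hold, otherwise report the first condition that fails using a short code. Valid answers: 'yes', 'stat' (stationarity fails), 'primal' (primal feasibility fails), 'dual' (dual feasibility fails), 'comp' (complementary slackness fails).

Gradient of f: grad f(x) = Q x + c = (2, -3)
Constraint values g_i(x) = a_i^T x - b_i:
  g_1((-1, -1)) = 0
Stationarity residual: grad f(x) + sum_i lambda_i a_i = (2, -3)
  -> stationarity FAILS
Primal feasibility (all g_i <= 0): OK
Dual feasibility (all lambda_i >= 0): OK
Complementary slackness (lambda_i * g_i(x) = 0 for all i): OK

Verdict: the first failing condition is stationarity -> stat.

stat


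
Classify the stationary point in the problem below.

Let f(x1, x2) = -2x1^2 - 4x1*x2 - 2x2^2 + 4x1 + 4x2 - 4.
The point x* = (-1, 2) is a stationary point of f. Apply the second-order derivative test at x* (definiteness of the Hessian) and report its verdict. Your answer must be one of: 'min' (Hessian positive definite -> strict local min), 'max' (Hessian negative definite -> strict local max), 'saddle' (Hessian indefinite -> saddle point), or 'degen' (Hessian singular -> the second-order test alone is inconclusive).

Compute the Hessian H = grad^2 f:
  H = [[-4, -4], [-4, -4]]
Verify stationarity: grad f(x*) = H x* + g = (0, 0).
Eigenvalues of H: -8, 0.
H has a zero eigenvalue (singular; negative semidefinite but not definite), so H is neither positive definite, negative definite, nor indefinite. The second-order test alone is inconclusive -> degen.
(Indeed, f is constant along the null direction of H through x*, so x* is not a strict local extremum.)

degen


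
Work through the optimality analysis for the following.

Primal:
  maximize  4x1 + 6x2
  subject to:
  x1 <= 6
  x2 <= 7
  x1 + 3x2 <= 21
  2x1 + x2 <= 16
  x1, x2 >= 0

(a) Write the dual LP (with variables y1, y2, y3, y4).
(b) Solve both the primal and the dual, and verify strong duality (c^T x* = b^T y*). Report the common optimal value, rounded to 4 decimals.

The standard primal-dual pair for 'max c^T x s.t. A x <= b, x >= 0' is:
  Dual:  min b^T y  s.t.  A^T y >= c,  y >= 0.

So the dual LP is:
  minimize  6y1 + 7y2 + 21y3 + 16y4
  subject to:
    y1 + y3 + 2y4 >= 4
    y2 + 3y3 + y4 >= 6
    y1, y2, y3, y4 >= 0

Solving the primal: x* = (5.4, 5.2).
  primal value c^T x* = 52.8.
Solving the dual: y* = (0, 0, 1.6, 1.2).
  dual value b^T y* = 52.8.
Strong duality: c^T x* = b^T y*. Confirmed.

52.8


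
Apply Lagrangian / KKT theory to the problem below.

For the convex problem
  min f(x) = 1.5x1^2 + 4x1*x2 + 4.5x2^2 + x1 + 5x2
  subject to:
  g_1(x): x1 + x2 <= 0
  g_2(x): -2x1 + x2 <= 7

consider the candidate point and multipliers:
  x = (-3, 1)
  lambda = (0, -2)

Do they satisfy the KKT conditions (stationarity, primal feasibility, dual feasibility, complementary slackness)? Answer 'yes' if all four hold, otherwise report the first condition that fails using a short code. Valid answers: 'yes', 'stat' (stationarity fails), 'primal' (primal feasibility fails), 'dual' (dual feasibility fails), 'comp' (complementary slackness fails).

Gradient of f: grad f(x) = Q x + c = (-4, 2)
Constraint values g_i(x) = a_i^T x - b_i:
  g_1((-3, 1)) = -2
  g_2((-3, 1)) = 0
Stationarity residual: grad f(x) + sum_i lambda_i a_i = (0, 0)
  -> stationarity OK
Primal feasibility (all g_i <= 0): OK
Dual feasibility (all lambda_i >= 0): FAILS
Complementary slackness (lambda_i * g_i(x) = 0 for all i): OK

Verdict: the first failing condition is dual_feasibility -> dual.

dual


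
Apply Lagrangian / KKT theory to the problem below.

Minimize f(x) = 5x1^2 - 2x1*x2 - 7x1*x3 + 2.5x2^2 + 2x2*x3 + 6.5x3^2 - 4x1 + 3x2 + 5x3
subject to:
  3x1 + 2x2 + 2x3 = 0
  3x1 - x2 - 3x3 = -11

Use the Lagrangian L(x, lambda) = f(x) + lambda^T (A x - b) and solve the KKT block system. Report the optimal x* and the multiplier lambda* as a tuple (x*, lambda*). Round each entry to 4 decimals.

Form the Lagrangian:
  L(x, lambda) = (1/2) x^T Q x + c^T x + lambda^T (A x - b)
Stationarity (grad_x L = 0): Q x + c + A^T lambda = 0.
Primal feasibility: A x = b.

This gives the KKT block system:
  [ Q   A^T ] [ x     ]   [-c ]
  [ A    0  ] [ lambda ] = [ b ]

Solving the linear system:
  x*      = (-1.7366, 1.0124, 1.5926)
  lambda* = (-1.0691, 12.5821)
  f(x*)   = 78.175

x* = (-1.7366, 1.0124, 1.5926), lambda* = (-1.0691, 12.5821)


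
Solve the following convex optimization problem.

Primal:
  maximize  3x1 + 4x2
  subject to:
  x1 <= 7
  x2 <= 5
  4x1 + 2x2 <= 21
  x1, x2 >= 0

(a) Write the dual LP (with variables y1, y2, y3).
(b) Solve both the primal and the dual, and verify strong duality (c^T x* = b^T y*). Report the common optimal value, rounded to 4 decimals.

The standard primal-dual pair for 'max c^T x s.t. A x <= b, x >= 0' is:
  Dual:  min b^T y  s.t.  A^T y >= c,  y >= 0.

So the dual LP is:
  minimize  7y1 + 5y2 + 21y3
  subject to:
    y1 + 4y3 >= 3
    y2 + 2y3 >= 4
    y1, y2, y3 >= 0

Solving the primal: x* = (2.75, 5).
  primal value c^T x* = 28.25.
Solving the dual: y* = (0, 2.5, 0.75).
  dual value b^T y* = 28.25.
Strong duality: c^T x* = b^T y*. Confirmed.

28.25


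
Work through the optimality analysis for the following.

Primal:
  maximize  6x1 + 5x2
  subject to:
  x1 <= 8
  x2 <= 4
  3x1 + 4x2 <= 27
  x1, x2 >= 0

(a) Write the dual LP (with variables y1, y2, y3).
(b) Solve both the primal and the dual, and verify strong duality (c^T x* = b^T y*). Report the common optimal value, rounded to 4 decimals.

The standard primal-dual pair for 'max c^T x s.t. A x <= b, x >= 0' is:
  Dual:  min b^T y  s.t.  A^T y >= c,  y >= 0.

So the dual LP is:
  minimize  8y1 + 4y2 + 27y3
  subject to:
    y1 + 3y3 >= 6
    y2 + 4y3 >= 5
    y1, y2, y3 >= 0

Solving the primal: x* = (8, 0.75).
  primal value c^T x* = 51.75.
Solving the dual: y* = (2.25, 0, 1.25).
  dual value b^T y* = 51.75.
Strong duality: c^T x* = b^T y*. Confirmed.

51.75


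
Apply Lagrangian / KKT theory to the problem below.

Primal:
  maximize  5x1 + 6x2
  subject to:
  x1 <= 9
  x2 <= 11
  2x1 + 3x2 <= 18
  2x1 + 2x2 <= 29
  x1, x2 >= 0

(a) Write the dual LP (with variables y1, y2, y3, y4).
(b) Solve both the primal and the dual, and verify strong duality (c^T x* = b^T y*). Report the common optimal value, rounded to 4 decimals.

The standard primal-dual pair for 'max c^T x s.t. A x <= b, x >= 0' is:
  Dual:  min b^T y  s.t.  A^T y >= c,  y >= 0.

So the dual LP is:
  minimize  9y1 + 11y2 + 18y3 + 29y4
  subject to:
    y1 + 2y3 + 2y4 >= 5
    y2 + 3y3 + 2y4 >= 6
    y1, y2, y3, y4 >= 0

Solving the primal: x* = (9, 0).
  primal value c^T x* = 45.
Solving the dual: y* = (1, 0, 2, 0).
  dual value b^T y* = 45.
Strong duality: c^T x* = b^T y*. Confirmed.

45


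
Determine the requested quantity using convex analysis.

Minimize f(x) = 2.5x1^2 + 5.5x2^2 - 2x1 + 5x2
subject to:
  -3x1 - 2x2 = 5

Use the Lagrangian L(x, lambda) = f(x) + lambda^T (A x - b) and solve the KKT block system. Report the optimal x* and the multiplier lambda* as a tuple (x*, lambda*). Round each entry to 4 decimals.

Form the Lagrangian:
  L(x, lambda) = (1/2) x^T Q x + c^T x + lambda^T (A x - b)
Stationarity (grad_x L = 0): Q x + c + A^T lambda = 0.
Primal feasibility: A x = b.

This gives the KKT block system:
  [ Q   A^T ] [ x     ]   [-c ]
  [ A    0  ] [ lambda ] = [ b ]

Solving the linear system:
  x*      = (-1.0672, -0.8992)
  lambda* = (-2.4454)
  f(x*)   = 4.9328

x* = (-1.0672, -0.8992), lambda* = (-2.4454)


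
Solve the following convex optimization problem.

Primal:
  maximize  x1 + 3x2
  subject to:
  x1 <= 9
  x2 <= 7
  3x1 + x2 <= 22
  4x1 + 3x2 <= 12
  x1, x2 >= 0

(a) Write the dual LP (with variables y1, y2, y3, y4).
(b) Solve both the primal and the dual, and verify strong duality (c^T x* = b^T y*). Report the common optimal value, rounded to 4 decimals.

The standard primal-dual pair for 'max c^T x s.t. A x <= b, x >= 0' is:
  Dual:  min b^T y  s.t.  A^T y >= c,  y >= 0.

So the dual LP is:
  minimize  9y1 + 7y2 + 22y3 + 12y4
  subject to:
    y1 + 3y3 + 4y4 >= 1
    y2 + y3 + 3y4 >= 3
    y1, y2, y3, y4 >= 0

Solving the primal: x* = (0, 4).
  primal value c^T x* = 12.
Solving the dual: y* = (0, 0, 0, 1).
  dual value b^T y* = 12.
Strong duality: c^T x* = b^T y*. Confirmed.

12


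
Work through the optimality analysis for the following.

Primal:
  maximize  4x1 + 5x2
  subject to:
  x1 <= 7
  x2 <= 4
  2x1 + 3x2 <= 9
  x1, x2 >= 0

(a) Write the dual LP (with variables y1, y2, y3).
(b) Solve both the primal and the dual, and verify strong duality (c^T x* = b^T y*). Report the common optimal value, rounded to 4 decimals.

The standard primal-dual pair for 'max c^T x s.t. A x <= b, x >= 0' is:
  Dual:  min b^T y  s.t.  A^T y >= c,  y >= 0.

So the dual LP is:
  minimize  7y1 + 4y2 + 9y3
  subject to:
    y1 + 2y3 >= 4
    y2 + 3y3 >= 5
    y1, y2, y3 >= 0

Solving the primal: x* = (4.5, 0).
  primal value c^T x* = 18.
Solving the dual: y* = (0, 0, 2).
  dual value b^T y* = 18.
Strong duality: c^T x* = b^T y*. Confirmed.

18


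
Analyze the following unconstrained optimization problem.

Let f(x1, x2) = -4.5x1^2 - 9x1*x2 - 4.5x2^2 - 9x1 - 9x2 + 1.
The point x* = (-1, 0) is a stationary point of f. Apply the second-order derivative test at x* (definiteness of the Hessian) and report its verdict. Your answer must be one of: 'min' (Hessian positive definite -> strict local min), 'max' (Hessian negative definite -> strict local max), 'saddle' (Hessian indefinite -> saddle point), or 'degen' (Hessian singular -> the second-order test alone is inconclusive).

Compute the Hessian H = grad^2 f:
  H = [[-9, -9], [-9, -9]]
Verify stationarity: grad f(x*) = H x* + g = (0, 0).
Eigenvalues of H: -18, 0.
H has a zero eigenvalue (singular; negative semidefinite but not definite), so H is neither positive definite, negative definite, nor indefinite. The second-order test alone is inconclusive -> degen.
(Indeed, f is constant along the null direction of H through x*, so x* is not a strict local extremum.)

degen


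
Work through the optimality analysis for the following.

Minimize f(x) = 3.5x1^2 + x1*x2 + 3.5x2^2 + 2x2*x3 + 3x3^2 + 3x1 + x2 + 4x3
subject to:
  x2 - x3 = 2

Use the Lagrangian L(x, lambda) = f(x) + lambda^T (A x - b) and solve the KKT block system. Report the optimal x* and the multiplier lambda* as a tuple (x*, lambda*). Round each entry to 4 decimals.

Form the Lagrangian:
  L(x, lambda) = (1/2) x^T Q x + c^T x + lambda^T (A x - b)
Stationarity (grad_x L = 0): Q x + c + A^T lambda = 0.
Primal feasibility: A x = b.

This gives the KKT block system:
  [ Q   A^T ] [ x     ]   [-c ]
  [ A    0  ] [ lambda ] = [ b ]

Solving the linear system:
  x*      = (-0.5254, 0.678, -1.322)
  lambda* = (-2.5763)
  f(x*)   = -0.5169

x* = (-0.5254, 0.678, -1.322), lambda* = (-2.5763)


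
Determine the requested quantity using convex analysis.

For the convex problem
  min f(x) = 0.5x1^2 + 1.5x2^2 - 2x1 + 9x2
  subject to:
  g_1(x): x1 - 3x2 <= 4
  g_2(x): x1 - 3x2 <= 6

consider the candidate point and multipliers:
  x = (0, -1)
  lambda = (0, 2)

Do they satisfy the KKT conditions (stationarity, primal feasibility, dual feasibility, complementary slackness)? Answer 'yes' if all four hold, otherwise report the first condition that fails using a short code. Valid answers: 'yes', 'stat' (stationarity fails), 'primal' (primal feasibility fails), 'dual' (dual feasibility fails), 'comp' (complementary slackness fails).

Gradient of f: grad f(x) = Q x + c = (-2, 6)
Constraint values g_i(x) = a_i^T x - b_i:
  g_1((0, -1)) = -1
  g_2((0, -1)) = -3
Stationarity residual: grad f(x) + sum_i lambda_i a_i = (0, 0)
  -> stationarity OK
Primal feasibility (all g_i <= 0): OK
Dual feasibility (all lambda_i >= 0): OK
Complementary slackness (lambda_i * g_i(x) = 0 for all i): FAILS

Verdict: the first failing condition is complementary_slackness -> comp.

comp


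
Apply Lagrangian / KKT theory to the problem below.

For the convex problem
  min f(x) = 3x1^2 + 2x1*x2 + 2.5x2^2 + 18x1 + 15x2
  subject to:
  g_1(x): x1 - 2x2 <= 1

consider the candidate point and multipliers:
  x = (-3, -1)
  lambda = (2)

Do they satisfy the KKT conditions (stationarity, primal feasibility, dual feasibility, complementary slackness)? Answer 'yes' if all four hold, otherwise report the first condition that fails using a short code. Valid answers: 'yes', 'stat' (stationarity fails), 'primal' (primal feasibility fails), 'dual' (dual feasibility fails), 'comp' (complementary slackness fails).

Gradient of f: grad f(x) = Q x + c = (-2, 4)
Constraint values g_i(x) = a_i^T x - b_i:
  g_1((-3, -1)) = -2
Stationarity residual: grad f(x) + sum_i lambda_i a_i = (0, 0)
  -> stationarity OK
Primal feasibility (all g_i <= 0): OK
Dual feasibility (all lambda_i >= 0): OK
Complementary slackness (lambda_i * g_i(x) = 0 for all i): FAILS

Verdict: the first failing condition is complementary_slackness -> comp.

comp


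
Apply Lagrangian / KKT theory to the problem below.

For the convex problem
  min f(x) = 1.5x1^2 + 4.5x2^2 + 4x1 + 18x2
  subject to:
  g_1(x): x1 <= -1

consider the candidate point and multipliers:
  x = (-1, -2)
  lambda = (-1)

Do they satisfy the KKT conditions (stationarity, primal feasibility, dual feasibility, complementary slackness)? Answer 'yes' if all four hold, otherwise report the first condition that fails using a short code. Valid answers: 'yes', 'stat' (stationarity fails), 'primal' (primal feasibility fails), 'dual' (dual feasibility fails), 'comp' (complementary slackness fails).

Gradient of f: grad f(x) = Q x + c = (1, 0)
Constraint values g_i(x) = a_i^T x - b_i:
  g_1((-1, -2)) = 0
Stationarity residual: grad f(x) + sum_i lambda_i a_i = (0, 0)
  -> stationarity OK
Primal feasibility (all g_i <= 0): OK
Dual feasibility (all lambda_i >= 0): FAILS
Complementary slackness (lambda_i * g_i(x) = 0 for all i): OK

Verdict: the first failing condition is dual_feasibility -> dual.

dual


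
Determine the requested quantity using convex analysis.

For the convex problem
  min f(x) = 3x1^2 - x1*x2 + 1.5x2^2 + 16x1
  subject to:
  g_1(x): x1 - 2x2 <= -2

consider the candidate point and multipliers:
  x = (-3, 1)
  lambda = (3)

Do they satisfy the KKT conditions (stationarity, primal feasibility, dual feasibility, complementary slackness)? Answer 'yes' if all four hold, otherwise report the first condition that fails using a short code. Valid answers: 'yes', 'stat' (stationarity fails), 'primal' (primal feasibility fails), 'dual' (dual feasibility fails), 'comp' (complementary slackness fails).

Gradient of f: grad f(x) = Q x + c = (-3, 6)
Constraint values g_i(x) = a_i^T x - b_i:
  g_1((-3, 1)) = -3
Stationarity residual: grad f(x) + sum_i lambda_i a_i = (0, 0)
  -> stationarity OK
Primal feasibility (all g_i <= 0): OK
Dual feasibility (all lambda_i >= 0): OK
Complementary slackness (lambda_i * g_i(x) = 0 for all i): FAILS

Verdict: the first failing condition is complementary_slackness -> comp.

comp


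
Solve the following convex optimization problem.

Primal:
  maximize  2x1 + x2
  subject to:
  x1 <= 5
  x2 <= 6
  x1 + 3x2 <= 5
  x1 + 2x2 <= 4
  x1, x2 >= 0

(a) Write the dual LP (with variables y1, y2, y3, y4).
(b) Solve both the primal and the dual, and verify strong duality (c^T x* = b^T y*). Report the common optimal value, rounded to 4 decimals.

The standard primal-dual pair for 'max c^T x s.t. A x <= b, x >= 0' is:
  Dual:  min b^T y  s.t.  A^T y >= c,  y >= 0.

So the dual LP is:
  minimize  5y1 + 6y2 + 5y3 + 4y4
  subject to:
    y1 + y3 + y4 >= 2
    y2 + 3y3 + 2y4 >= 1
    y1, y2, y3, y4 >= 0

Solving the primal: x* = (4, 0).
  primal value c^T x* = 8.
Solving the dual: y* = (0, 0, 0, 2).
  dual value b^T y* = 8.
Strong duality: c^T x* = b^T y*. Confirmed.

8


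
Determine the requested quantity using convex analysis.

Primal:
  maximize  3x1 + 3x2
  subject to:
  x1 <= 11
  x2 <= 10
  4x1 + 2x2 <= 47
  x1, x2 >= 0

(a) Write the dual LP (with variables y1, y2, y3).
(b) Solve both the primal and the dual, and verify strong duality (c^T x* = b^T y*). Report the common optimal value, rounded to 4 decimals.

The standard primal-dual pair for 'max c^T x s.t. A x <= b, x >= 0' is:
  Dual:  min b^T y  s.t.  A^T y >= c,  y >= 0.

So the dual LP is:
  minimize  11y1 + 10y2 + 47y3
  subject to:
    y1 + 4y3 >= 3
    y2 + 2y3 >= 3
    y1, y2, y3 >= 0

Solving the primal: x* = (6.75, 10).
  primal value c^T x* = 50.25.
Solving the dual: y* = (0, 1.5, 0.75).
  dual value b^T y* = 50.25.
Strong duality: c^T x* = b^T y*. Confirmed.

50.25


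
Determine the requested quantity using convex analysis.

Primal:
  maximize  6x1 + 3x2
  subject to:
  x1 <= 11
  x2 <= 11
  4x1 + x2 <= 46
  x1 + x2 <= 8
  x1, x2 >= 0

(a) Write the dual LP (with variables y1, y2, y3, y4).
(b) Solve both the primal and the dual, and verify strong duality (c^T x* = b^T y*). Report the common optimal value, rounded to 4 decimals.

The standard primal-dual pair for 'max c^T x s.t. A x <= b, x >= 0' is:
  Dual:  min b^T y  s.t.  A^T y >= c,  y >= 0.

So the dual LP is:
  minimize  11y1 + 11y2 + 46y3 + 8y4
  subject to:
    y1 + 4y3 + y4 >= 6
    y2 + y3 + y4 >= 3
    y1, y2, y3, y4 >= 0

Solving the primal: x* = (8, 0).
  primal value c^T x* = 48.
Solving the dual: y* = (0, 0, 0, 6).
  dual value b^T y* = 48.
Strong duality: c^T x* = b^T y*. Confirmed.

48


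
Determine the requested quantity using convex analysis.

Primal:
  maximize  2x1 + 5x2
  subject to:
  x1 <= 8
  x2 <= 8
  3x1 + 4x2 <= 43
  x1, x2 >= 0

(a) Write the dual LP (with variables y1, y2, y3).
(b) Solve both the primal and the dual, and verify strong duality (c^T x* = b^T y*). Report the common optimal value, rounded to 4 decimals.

The standard primal-dual pair for 'max c^T x s.t. A x <= b, x >= 0' is:
  Dual:  min b^T y  s.t.  A^T y >= c,  y >= 0.

So the dual LP is:
  minimize  8y1 + 8y2 + 43y3
  subject to:
    y1 + 3y3 >= 2
    y2 + 4y3 >= 5
    y1, y2, y3 >= 0

Solving the primal: x* = (3.6667, 8).
  primal value c^T x* = 47.3333.
Solving the dual: y* = (0, 2.3333, 0.6667).
  dual value b^T y* = 47.3333.
Strong duality: c^T x* = b^T y*. Confirmed.

47.3333


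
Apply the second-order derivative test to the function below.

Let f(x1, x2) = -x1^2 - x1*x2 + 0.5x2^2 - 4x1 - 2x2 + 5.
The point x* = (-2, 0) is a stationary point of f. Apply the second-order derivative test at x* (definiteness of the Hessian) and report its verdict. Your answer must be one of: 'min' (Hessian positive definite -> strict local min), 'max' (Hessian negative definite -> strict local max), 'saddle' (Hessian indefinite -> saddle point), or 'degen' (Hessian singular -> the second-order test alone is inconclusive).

Compute the Hessian H = grad^2 f:
  H = [[-2, -1], [-1, 1]]
Verify stationarity: grad f(x*) = H x* + g = (0, 0).
Eigenvalues of H: -2.3028, 1.3028.
Eigenvalues have mixed signs, so H is indefinite -> x* is a saddle point.

saddle


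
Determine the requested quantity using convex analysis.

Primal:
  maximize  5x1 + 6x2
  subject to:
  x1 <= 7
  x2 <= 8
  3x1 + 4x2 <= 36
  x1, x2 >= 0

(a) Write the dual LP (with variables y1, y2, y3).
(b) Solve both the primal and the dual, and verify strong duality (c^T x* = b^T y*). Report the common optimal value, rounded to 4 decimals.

The standard primal-dual pair for 'max c^T x s.t. A x <= b, x >= 0' is:
  Dual:  min b^T y  s.t.  A^T y >= c,  y >= 0.

So the dual LP is:
  minimize  7y1 + 8y2 + 36y3
  subject to:
    y1 + 3y3 >= 5
    y2 + 4y3 >= 6
    y1, y2, y3 >= 0

Solving the primal: x* = (7, 3.75).
  primal value c^T x* = 57.5.
Solving the dual: y* = (0.5, 0, 1.5).
  dual value b^T y* = 57.5.
Strong duality: c^T x* = b^T y*. Confirmed.

57.5


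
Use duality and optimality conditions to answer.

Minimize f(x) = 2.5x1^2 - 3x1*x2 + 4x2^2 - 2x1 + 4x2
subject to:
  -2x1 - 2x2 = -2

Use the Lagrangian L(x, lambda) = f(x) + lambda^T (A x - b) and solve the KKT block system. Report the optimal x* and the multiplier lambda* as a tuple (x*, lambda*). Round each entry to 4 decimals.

Form the Lagrangian:
  L(x, lambda) = (1/2) x^T Q x + c^T x + lambda^T (A x - b)
Stationarity (grad_x L = 0): Q x + c + A^T lambda = 0.
Primal feasibility: A x = b.

This gives the KKT block system:
  [ Q   A^T ] [ x     ]   [-c ]
  [ A    0  ] [ lambda ] = [ b ]

Solving the linear system:
  x*      = (0.8947, 0.1053)
  lambda* = (1.0789)
  f(x*)   = 0.3947

x* = (0.8947, 0.1053), lambda* = (1.0789)


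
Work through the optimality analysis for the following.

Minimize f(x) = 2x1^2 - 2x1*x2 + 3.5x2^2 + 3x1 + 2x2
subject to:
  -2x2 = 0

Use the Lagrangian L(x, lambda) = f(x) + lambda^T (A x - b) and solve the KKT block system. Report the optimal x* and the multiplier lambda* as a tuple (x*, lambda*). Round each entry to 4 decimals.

Form the Lagrangian:
  L(x, lambda) = (1/2) x^T Q x + c^T x + lambda^T (A x - b)
Stationarity (grad_x L = 0): Q x + c + A^T lambda = 0.
Primal feasibility: A x = b.

This gives the KKT block system:
  [ Q   A^T ] [ x     ]   [-c ]
  [ A    0  ] [ lambda ] = [ b ]

Solving the linear system:
  x*      = (-0.75, 0)
  lambda* = (1.75)
  f(x*)   = -1.125

x* = (-0.75, 0), lambda* = (1.75)


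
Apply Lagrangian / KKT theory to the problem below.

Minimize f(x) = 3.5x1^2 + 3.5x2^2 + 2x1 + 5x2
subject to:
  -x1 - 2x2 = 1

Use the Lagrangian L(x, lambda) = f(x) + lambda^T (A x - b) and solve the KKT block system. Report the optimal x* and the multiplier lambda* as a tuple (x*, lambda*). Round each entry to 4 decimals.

Form the Lagrangian:
  L(x, lambda) = (1/2) x^T Q x + c^T x + lambda^T (A x - b)
Stationarity (grad_x L = 0): Q x + c + A^T lambda = 0.
Primal feasibility: A x = b.

This gives the KKT block system:
  [ Q   A^T ] [ x     ]   [-c ]
  [ A    0  ] [ lambda ] = [ b ]

Solving the linear system:
  x*      = (-0.1429, -0.4286)
  lambda* = (1)
  f(x*)   = -1.7143

x* = (-0.1429, -0.4286), lambda* = (1)


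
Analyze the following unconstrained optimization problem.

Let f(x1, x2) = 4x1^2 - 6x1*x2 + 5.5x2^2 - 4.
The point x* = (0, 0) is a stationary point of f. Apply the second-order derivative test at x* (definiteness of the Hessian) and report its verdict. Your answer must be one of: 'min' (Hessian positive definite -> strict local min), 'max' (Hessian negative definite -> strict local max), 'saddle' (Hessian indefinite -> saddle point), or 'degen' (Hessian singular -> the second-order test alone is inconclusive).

Compute the Hessian H = grad^2 f:
  H = [[8, -6], [-6, 11]]
Verify stationarity: grad f(x*) = H x* + g = (0, 0).
Eigenvalues of H: 3.3153, 15.6847.
Both eigenvalues > 0, so H is positive definite -> x* is a strict local min.

min


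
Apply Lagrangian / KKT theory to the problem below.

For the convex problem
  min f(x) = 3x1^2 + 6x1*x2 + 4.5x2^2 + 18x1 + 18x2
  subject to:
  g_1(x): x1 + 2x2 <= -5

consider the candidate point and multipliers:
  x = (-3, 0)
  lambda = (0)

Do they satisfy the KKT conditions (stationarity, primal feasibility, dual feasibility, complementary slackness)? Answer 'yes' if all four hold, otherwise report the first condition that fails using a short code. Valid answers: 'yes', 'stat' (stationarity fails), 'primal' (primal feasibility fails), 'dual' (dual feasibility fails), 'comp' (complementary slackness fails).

Gradient of f: grad f(x) = Q x + c = (0, 0)
Constraint values g_i(x) = a_i^T x - b_i:
  g_1((-3, 0)) = 2
Stationarity residual: grad f(x) + sum_i lambda_i a_i = (0, 0)
  -> stationarity OK
Primal feasibility (all g_i <= 0): FAILS
Dual feasibility (all lambda_i >= 0): OK
Complementary slackness (lambda_i * g_i(x) = 0 for all i): OK

Verdict: the first failing condition is primal_feasibility -> primal.

primal


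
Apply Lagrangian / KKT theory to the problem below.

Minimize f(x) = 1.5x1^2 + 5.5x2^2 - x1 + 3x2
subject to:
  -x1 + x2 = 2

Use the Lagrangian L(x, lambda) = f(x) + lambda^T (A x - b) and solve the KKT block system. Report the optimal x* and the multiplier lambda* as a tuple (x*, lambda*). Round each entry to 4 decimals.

Form the Lagrangian:
  L(x, lambda) = (1/2) x^T Q x + c^T x + lambda^T (A x - b)
Stationarity (grad_x L = 0): Q x + c + A^T lambda = 0.
Primal feasibility: A x = b.

This gives the KKT block system:
  [ Q   A^T ] [ x     ]   [-c ]
  [ A    0  ] [ lambda ] = [ b ]

Solving the linear system:
  x*      = (-1.7143, 0.2857)
  lambda* = (-6.1429)
  f(x*)   = 7.4286

x* = (-1.7143, 0.2857), lambda* = (-6.1429)


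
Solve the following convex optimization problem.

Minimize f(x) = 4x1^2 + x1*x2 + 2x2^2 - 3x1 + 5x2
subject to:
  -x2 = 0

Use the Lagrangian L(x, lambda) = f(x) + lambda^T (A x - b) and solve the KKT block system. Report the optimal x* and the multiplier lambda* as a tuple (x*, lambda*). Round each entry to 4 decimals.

Form the Lagrangian:
  L(x, lambda) = (1/2) x^T Q x + c^T x + lambda^T (A x - b)
Stationarity (grad_x L = 0): Q x + c + A^T lambda = 0.
Primal feasibility: A x = b.

This gives the KKT block system:
  [ Q   A^T ] [ x     ]   [-c ]
  [ A    0  ] [ lambda ] = [ b ]

Solving the linear system:
  x*      = (0.375, 0)
  lambda* = (5.375)
  f(x*)   = -0.5625

x* = (0.375, 0), lambda* = (5.375)


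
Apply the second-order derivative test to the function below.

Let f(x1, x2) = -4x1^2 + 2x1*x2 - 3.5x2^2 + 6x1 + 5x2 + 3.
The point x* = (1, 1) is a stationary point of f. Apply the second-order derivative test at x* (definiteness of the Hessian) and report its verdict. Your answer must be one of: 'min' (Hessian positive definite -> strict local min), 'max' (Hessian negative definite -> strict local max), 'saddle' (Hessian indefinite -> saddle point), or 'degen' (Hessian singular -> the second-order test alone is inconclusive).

Compute the Hessian H = grad^2 f:
  H = [[-8, 2], [2, -7]]
Verify stationarity: grad f(x*) = H x* + g = (0, 0).
Eigenvalues of H: -9.5616, -5.4384.
Both eigenvalues < 0, so H is negative definite -> x* is a strict local max.

max
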